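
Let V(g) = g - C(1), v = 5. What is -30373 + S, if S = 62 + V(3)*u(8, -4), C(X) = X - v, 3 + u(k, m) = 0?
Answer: -30332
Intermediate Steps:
u(k, m) = -3 (u(k, m) = -3 + 0 = -3)
C(X) = -5 + X (C(X) = X - 1*5 = X - 5 = -5 + X)
V(g) = 4 + g (V(g) = g - (-5 + 1) = g - 1*(-4) = g + 4 = 4 + g)
S = 41 (S = 62 + (4 + 3)*(-3) = 62 + 7*(-3) = 62 - 21 = 41)
-30373 + S = -30373 + 41 = -30332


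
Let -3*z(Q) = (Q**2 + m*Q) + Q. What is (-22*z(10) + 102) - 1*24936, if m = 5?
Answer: -70982/3 ≈ -23661.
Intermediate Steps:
z(Q) = -2*Q - Q**2/3 (z(Q) = -((Q**2 + 5*Q) + Q)/3 = -(Q**2 + 6*Q)/3 = -2*Q - Q**2/3)
(-22*z(10) + 102) - 1*24936 = (-(-22)*10*(6 + 10)/3 + 102) - 1*24936 = (-(-22)*10*16/3 + 102) - 24936 = (-22*(-160/3) + 102) - 24936 = (3520/3 + 102) - 24936 = 3826/3 - 24936 = -70982/3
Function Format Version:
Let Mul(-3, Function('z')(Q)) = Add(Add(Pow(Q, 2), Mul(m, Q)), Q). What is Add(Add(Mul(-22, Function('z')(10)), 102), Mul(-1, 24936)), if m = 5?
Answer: Rational(-70982, 3) ≈ -23661.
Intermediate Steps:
Function('z')(Q) = Add(Mul(-2, Q), Mul(Rational(-1, 3), Pow(Q, 2))) (Function('z')(Q) = Mul(Rational(-1, 3), Add(Add(Pow(Q, 2), Mul(5, Q)), Q)) = Mul(Rational(-1, 3), Add(Pow(Q, 2), Mul(6, Q))) = Add(Mul(-2, Q), Mul(Rational(-1, 3), Pow(Q, 2))))
Add(Add(Mul(-22, Function('z')(10)), 102), Mul(-1, 24936)) = Add(Add(Mul(-22, Mul(Rational(-1, 3), 10, Add(6, 10))), 102), Mul(-1, 24936)) = Add(Add(Mul(-22, Mul(Rational(-1, 3), 10, 16)), 102), -24936) = Add(Add(Mul(-22, Rational(-160, 3)), 102), -24936) = Add(Add(Rational(3520, 3), 102), -24936) = Add(Rational(3826, 3), -24936) = Rational(-70982, 3)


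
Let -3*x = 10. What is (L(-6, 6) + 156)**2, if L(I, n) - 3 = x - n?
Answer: 201601/9 ≈ 22400.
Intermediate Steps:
x = -10/3 (x = -1/3*10 = -10/3 ≈ -3.3333)
L(I, n) = -1/3 - n (L(I, n) = 3 + (-10/3 - n) = -1/3 - n)
(L(-6, 6) + 156)**2 = ((-1/3 - 1*6) + 156)**2 = ((-1/3 - 6) + 156)**2 = (-19/3 + 156)**2 = (449/3)**2 = 201601/9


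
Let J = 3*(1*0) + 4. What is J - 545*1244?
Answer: -677976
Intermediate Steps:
J = 4 (J = 3*0 + 4 = 0 + 4 = 4)
J - 545*1244 = 4 - 545*1244 = 4 - 677980 = -677976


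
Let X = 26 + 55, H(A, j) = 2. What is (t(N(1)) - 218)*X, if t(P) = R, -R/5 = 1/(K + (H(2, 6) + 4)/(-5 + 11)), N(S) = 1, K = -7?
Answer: -35181/2 ≈ -17591.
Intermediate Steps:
X = 81
R = ⅚ (R = -5/(-7 + (2 + 4)/(-5 + 11)) = -5/(-7 + 6/6) = -5/(-7 + 6*(⅙)) = -5/(-7 + 1) = -5/(-6) = -5*(-⅙) = ⅚ ≈ 0.83333)
t(P) = ⅚
(t(N(1)) - 218)*X = (⅚ - 218)*81 = -1303/6*81 = -35181/2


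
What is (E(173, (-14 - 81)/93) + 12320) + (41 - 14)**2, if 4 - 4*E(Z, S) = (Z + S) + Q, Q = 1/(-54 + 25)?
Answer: 140319667/10788 ≈ 13007.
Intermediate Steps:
Q = -1/29 (Q = 1/(-29) = -1/29 ≈ -0.034483)
E(Z, S) = 117/116 - S/4 - Z/4 (E(Z, S) = 1 - ((Z + S) - 1/29)/4 = 1 - ((S + Z) - 1/29)/4 = 1 - (-1/29 + S + Z)/4 = 1 + (1/116 - S/4 - Z/4) = 117/116 - S/4 - Z/4)
(E(173, (-14 - 81)/93) + 12320) + (41 - 14)**2 = ((117/116 - (-14 - 81)/(4*93) - 1/4*173) + 12320) + (41 - 14)**2 = ((117/116 - (-95)/(4*93) - 173/4) + 12320) + 27**2 = ((117/116 - 1/4*(-95/93) - 173/4) + 12320) + 729 = ((117/116 + 95/372 - 173/4) + 12320) + 729 = (-452945/10788 + 12320) + 729 = 132455215/10788 + 729 = 140319667/10788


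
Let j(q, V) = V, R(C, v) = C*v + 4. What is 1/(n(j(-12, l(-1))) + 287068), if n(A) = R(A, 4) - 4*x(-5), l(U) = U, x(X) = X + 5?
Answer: 1/287068 ≈ 3.4835e-6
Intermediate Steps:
x(X) = 5 + X
R(C, v) = 4 + C*v
n(A) = 4 + 4*A (n(A) = (4 + A*4) - 4*(5 - 5) = (4 + 4*A) - 4*0 = (4 + 4*A) + 0 = 4 + 4*A)
1/(n(j(-12, l(-1))) + 287068) = 1/((4 + 4*(-1)) + 287068) = 1/((4 - 4) + 287068) = 1/(0 + 287068) = 1/287068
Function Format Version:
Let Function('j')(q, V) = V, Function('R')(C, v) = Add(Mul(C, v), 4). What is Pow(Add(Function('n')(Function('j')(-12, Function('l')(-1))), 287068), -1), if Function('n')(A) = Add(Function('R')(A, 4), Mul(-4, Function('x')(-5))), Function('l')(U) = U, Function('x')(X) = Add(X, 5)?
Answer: Rational(1, 287068) ≈ 3.4835e-6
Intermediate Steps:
Function('x')(X) = Add(5, X)
Function('R')(C, v) = Add(4, Mul(C, v))
Function('n')(A) = Add(4, Mul(4, A)) (Function('n')(A) = Add(Add(4, Mul(A, 4)), Mul(-4, Add(5, -5))) = Add(Add(4, Mul(4, A)), Mul(-4, 0)) = Add(Add(4, Mul(4, A)), 0) = Add(4, Mul(4, A)))
Pow(Add(Function('n')(Function('j')(-12, Function('l')(-1))), 287068), -1) = Pow(Add(Add(4, Mul(4, -1)), 287068), -1) = Pow(Add(Add(4, -4), 287068), -1) = Pow(Add(0, 287068), -1) = Pow(287068, -1) = Rational(1, 287068)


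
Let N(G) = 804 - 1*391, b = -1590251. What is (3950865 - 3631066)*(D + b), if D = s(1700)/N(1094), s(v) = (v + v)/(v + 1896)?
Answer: -188821968755880413/371287 ≈ -5.0856e+11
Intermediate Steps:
s(v) = 2*v/(1896 + v) (s(v) = (2*v)/(1896 + v) = 2*v/(1896 + v))
N(G) = 413 (N(G) = 804 - 391 = 413)
D = 850/371287 (D = (2*1700/(1896 + 1700))/413 = (2*1700/3596)*(1/413) = (2*1700*(1/3596))*(1/413) = (850/899)*(1/413) = 850/371287 ≈ 0.0022893)
(3950865 - 3631066)*(D + b) = (3950865 - 3631066)*(850/371287 - 1590251) = 319799*(-590439522187/371287) = -188821968755880413/371287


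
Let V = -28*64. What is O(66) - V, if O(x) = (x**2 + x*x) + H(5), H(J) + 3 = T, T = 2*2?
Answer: 10505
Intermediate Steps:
T = 4
H(J) = 1 (H(J) = -3 + 4 = 1)
O(x) = 1 + 2*x**2 (O(x) = (x**2 + x*x) + 1 = (x**2 + x**2) + 1 = 2*x**2 + 1 = 1 + 2*x**2)
V = -1792
O(66) - V = (1 + 2*66**2) - 1*(-1792) = (1 + 2*4356) + 1792 = (1 + 8712) + 1792 = 8713 + 1792 = 10505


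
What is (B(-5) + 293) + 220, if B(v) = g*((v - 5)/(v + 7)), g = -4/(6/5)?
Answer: 1589/3 ≈ 529.67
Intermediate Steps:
g = -10/3 (g = -4/(6*(⅕)) = -4/6/5 = -4*⅚ = -10/3 ≈ -3.3333)
B(v) = -10*(-5 + v)/(3*(7 + v)) (B(v) = -10*(v - 5)/(3*(v + 7)) = -10*(-5 + v)/(3*(7 + v)))
(B(-5) + 293) + 220 = (10*(5 - 1*(-5))/(3*(7 - 5)) + 293) + 220 = ((10/3)*(5 + 5)/2 + 293) + 220 = ((10/3)*(½)*10 + 293) + 220 = (50/3 + 293) + 220 = 929/3 + 220 = 1589/3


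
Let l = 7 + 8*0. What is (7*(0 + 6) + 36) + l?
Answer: 85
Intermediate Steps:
l = 7 (l = 7 + 0 = 7)
(7*(0 + 6) + 36) + l = (7*(0 + 6) + 36) + 7 = (7*6 + 36) + 7 = (42 + 36) + 7 = 78 + 7 = 85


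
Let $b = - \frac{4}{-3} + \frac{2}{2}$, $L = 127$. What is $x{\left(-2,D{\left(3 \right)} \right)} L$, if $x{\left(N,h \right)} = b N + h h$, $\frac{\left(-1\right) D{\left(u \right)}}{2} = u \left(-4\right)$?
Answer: $\frac{217678}{3} \approx 72559.0$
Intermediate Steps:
$D{\left(u \right)} = 8 u$ ($D{\left(u \right)} = - 2 u \left(-4\right) = - 2 \left(- 4 u\right) = 8 u$)
$b = \frac{7}{3}$ ($b = \left(-4\right) \left(- \frac{1}{3}\right) + 2 \cdot \frac{1}{2} = \frac{4}{3} + 1 = \frac{7}{3} \approx 2.3333$)
$x{\left(N,h \right)} = h^{2} + \frac{7 N}{3}$ ($x{\left(N,h \right)} = \frac{7 N}{3} + h h = \frac{7 N}{3} + h^{2} = h^{2} + \frac{7 N}{3}$)
$x{\left(-2,D{\left(3 \right)} \right)} L = \left(\left(8 \cdot 3\right)^{2} + \frac{7}{3} \left(-2\right)\right) 127 = \left(24^{2} - \frac{14}{3}\right) 127 = \left(576 - \frac{14}{3}\right) 127 = \frac{1714}{3} \cdot 127 = \frac{217678}{3}$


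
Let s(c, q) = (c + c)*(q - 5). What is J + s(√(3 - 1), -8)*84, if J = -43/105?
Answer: -43/105 - 2184*√2 ≈ -3089.1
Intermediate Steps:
s(c, q) = 2*c*(-5 + q) (s(c, q) = (2*c)*(-5 + q) = 2*c*(-5 + q))
J = -43/105 (J = -43*1/105 = -43/105 ≈ -0.40952)
J + s(√(3 - 1), -8)*84 = -43/105 + (2*√(3 - 1)*(-5 - 8))*84 = -43/105 + (2*√2*(-13))*84 = -43/105 - 26*√2*84 = -43/105 - 2184*√2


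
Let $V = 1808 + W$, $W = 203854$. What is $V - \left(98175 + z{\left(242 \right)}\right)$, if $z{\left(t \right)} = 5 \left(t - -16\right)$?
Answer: $106197$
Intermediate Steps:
$z{\left(t \right)} = 80 + 5 t$ ($z{\left(t \right)} = 5 \left(t + 16\right) = 5 \left(16 + t\right) = 80 + 5 t$)
$V = 205662$ ($V = 1808 + 203854 = 205662$)
$V - \left(98175 + z{\left(242 \right)}\right) = 205662 - \left(98175 + \left(80 + 5 \cdot 242\right)\right) = 205662 - \left(98175 + \left(80 + 1210\right)\right) = 205662 - \left(98175 + 1290\right) = 205662 - 99465 = 106197$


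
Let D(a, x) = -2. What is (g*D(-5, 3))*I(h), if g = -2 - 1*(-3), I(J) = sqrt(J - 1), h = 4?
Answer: -2*sqrt(3) ≈ -3.4641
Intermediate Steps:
I(J) = sqrt(-1 + J)
g = 1 (g = -2 + 3 = 1)
(g*D(-5, 3))*I(h) = (1*(-2))*sqrt(-1 + 4) = -2*sqrt(3)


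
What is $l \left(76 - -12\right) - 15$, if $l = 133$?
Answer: $11689$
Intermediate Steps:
$l \left(76 - -12\right) - 15 = 133 \left(76 - -12\right) - 15 = 133 \left(76 + 12\right) - 15 = 133 \cdot 88 - 15 = 11704 - 15 = 11689$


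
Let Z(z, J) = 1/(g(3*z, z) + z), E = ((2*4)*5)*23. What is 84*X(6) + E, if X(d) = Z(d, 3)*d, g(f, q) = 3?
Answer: 976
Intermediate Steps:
E = 920 (E = (8*5)*23 = 40*23 = 920)
Z(z, J) = 1/(3 + z)
X(d) = d/(3 + d)
84*X(6) + E = 84*(6/(3 + 6)) + 920 = 84*(6/9) + 920 = 84*(6*(⅑)) + 920 = 84*(⅔) + 920 = 56 + 920 = 976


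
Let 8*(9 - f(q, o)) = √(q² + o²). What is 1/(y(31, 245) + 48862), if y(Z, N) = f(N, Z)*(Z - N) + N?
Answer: 377448/17459259731 - 214*√60986/17459259731 ≈ 1.8592e-5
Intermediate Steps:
f(q, o) = 9 - √(o² + q²)/8 (f(q, o) = 9 - √(q² + o²)/8 = 9 - √(o² + q²)/8)
y(Z, N) = N + (9 - √(N² + Z²)/8)*(Z - N) (y(Z, N) = (9 - √(Z² + N²)/8)*(Z - N) + N = (9 - √(N² + Z²)/8)*(Z - N) + N = N + (9 - √(N² + Z²)/8)*(Z - N))
1/(y(31, 245) + 48862) = 1/((245 - ⅛*31*(-72 + √(245² + 31²)) + (⅛)*245*(-72 + √(245² + 31²))) + 48862) = 1/((245 - ⅛*31*(-72 + √(60025 + 961)) + (⅛)*245*(-72 + √(60025 + 961))) + 48862) = 1/((245 - ⅛*31*(-72 + √60986) + (⅛)*245*(-72 + √60986)) + 48862) = 1/((245 + (279 - 31*√60986/8) + (-2205 + 245*√60986/8)) + 48862) = 1/((-1681 + 107*√60986/4) + 48862) = 1/(47181 + 107*√60986/4)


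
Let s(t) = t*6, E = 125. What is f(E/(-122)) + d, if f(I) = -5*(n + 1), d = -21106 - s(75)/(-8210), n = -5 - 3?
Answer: -17299246/821 ≈ -21071.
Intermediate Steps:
n = -8
s(t) = 6*t
d = -17327981/821 (d = -21106 - 6*75/(-8210) = -21106 - 450*(-1)/8210 = -21106 - 1*(-45/821) = -21106 + 45/821 = -17327981/821 ≈ -21106.)
f(I) = 35 (f(I) = -5*(-8 + 1) = -5*(-7) = 35)
f(E/(-122)) + d = 35 - 17327981/821 = -17299246/821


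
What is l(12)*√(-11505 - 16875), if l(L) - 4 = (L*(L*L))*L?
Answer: 41480*I*√7095 ≈ 3.4939e+6*I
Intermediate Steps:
l(L) = 4 + L⁴ (l(L) = 4 + (L*(L*L))*L = 4 + (L*L²)*L = 4 + L³*L = 4 + L⁴)
l(12)*√(-11505 - 16875) = (4 + 12⁴)*√(-11505 - 16875) = (4 + 20736)*√(-28380) = 20740*(2*I*√7095) = 41480*I*√7095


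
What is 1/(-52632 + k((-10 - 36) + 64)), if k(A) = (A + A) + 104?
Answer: -1/52492 ≈ -1.9051e-5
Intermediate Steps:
k(A) = 104 + 2*A (k(A) = 2*A + 104 = 104 + 2*A)
1/(-52632 + k((-10 - 36) + 64)) = 1/(-52632 + (104 + 2*((-10 - 36) + 64))) = 1/(-52632 + (104 + 2*(-46 + 64))) = 1/(-52632 + (104 + 2*18)) = 1/(-52632 + (104 + 36)) = 1/(-52632 + 140) = 1/(-52492) = -1/52492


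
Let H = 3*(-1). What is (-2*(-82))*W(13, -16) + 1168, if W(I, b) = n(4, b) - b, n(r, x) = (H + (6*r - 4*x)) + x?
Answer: 15108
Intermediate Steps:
H = -3
n(r, x) = -3 - 3*x + 6*r (n(r, x) = (-3 + (6*r - 4*x)) + x = (-3 + (-4*x + 6*r)) + x = (-3 - 4*x + 6*r) + x = -3 - 3*x + 6*r)
W(I, b) = 21 - 4*b (W(I, b) = (-3 - 3*b + 6*4) - b = (-3 - 3*b + 24) - b = (21 - 3*b) - b = 21 - 4*b)
(-2*(-82))*W(13, -16) + 1168 = (-2*(-82))*(21 - 4*(-16)) + 1168 = 164*(21 + 64) + 1168 = 164*85 + 1168 = 13940 + 1168 = 15108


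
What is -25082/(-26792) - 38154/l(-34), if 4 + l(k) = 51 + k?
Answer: -510947951/174148 ≈ -2934.0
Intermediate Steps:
l(k) = 47 + k (l(k) = -4 + (51 + k) = 47 + k)
-25082/(-26792) - 38154/l(-34) = -25082/(-26792) - 38154/(47 - 34) = -25082*(-1/26792) - 38154/13 = 12541/13396 - 38154*1/13 = 12541/13396 - 38154/13 = -510947951/174148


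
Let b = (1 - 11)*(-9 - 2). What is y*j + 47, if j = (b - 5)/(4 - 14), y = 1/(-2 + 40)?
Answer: 3551/76 ≈ 46.724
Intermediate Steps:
y = 1/38 ≈ 0.026316
b = 110 (b = -10*(-11) = 110)
j = -21/2 (j = (110 - 5)/(4 - 14) = 105/(-10) = 105*(-1/10) = -21/2 ≈ -10.500)
y*j + 47 = (1/38)*(-21/2) + 47 = -21/76 + 47 = 3551/76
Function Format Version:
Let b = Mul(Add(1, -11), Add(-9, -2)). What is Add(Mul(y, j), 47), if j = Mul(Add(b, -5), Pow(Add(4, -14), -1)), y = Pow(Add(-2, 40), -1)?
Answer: Rational(3551, 76) ≈ 46.724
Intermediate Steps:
y = Rational(1, 38) (y = Pow(38, -1) = Rational(1, 38) ≈ 0.026316)
b = 110 (b = Mul(-10, -11) = 110)
j = Rational(-21, 2) (j = Mul(Add(110, -5), Pow(Add(4, -14), -1)) = Mul(105, Pow(-10, -1)) = Mul(105, Rational(-1, 10)) = Rational(-21, 2) ≈ -10.500)
Add(Mul(y, j), 47) = Add(Mul(Rational(1, 38), Rational(-21, 2)), 47) = Add(Rational(-21, 76), 47) = Rational(3551, 76)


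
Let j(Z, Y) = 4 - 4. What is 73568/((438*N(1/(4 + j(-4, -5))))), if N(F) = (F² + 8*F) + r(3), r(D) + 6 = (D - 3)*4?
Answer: -588544/13797 ≈ -42.657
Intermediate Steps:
j(Z, Y) = 0
r(D) = -18 + 4*D (r(D) = -6 + (D - 3)*4 = -6 + (-3 + D)*4 = -6 + (-12 + 4*D) = -18 + 4*D)
N(F) = -6 + F² + 8*F (N(F) = (F² + 8*F) + (-18 + 4*3) = (F² + 8*F) + (-18 + 12) = (F² + 8*F) - 6 = -6 + F² + 8*F)
73568/((438*N(1/(4 + j(-4, -5))))) = 73568/((438*(-6 + (1/(4 + 0))² + 8/(4 + 0)))) = 73568/((438*(-6 + (1/4)² + 8/4))) = 73568/((438*(-6 + (¼)² + 8*(¼)))) = 73568/((438*(-6 + 1/16 + 2))) = 73568/((438*(-63/16))) = 73568/(-13797/8) = 73568*(-8/13797) = -588544/13797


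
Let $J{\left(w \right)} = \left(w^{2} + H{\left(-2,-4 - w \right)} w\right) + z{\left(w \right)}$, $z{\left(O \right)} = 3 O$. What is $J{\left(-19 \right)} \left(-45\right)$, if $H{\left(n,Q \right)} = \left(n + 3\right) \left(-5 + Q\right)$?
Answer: $-5130$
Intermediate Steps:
$H{\left(n,Q \right)} = \left(-5 + Q\right) \left(3 + n\right)$ ($H{\left(n,Q \right)} = \left(3 + n\right) \left(-5 + Q\right) = \left(-5 + Q\right) \left(3 + n\right)$)
$J{\left(w \right)} = w^{2} + 3 w + w \left(-9 - w\right)$ ($J{\left(w \right)} = \left(w^{2} + \left(-15 - -10 + 3 \left(-4 - w\right) + \left(-4 - w\right) \left(-2\right)\right) w\right) + 3 w = \left(w^{2} + \left(-15 + 10 - \left(12 + 3 w\right) + \left(8 + 2 w\right)\right) w\right) + 3 w = \left(w^{2} + \left(-9 - w\right) w\right) + 3 w = \left(w^{2} + w \left(-9 - w\right)\right) + 3 w = w^{2} + 3 w + w \left(-9 - w\right)$)
$J{\left(-19 \right)} \left(-45\right) = \left(-6\right) \left(-19\right) \left(-45\right) = 114 \left(-45\right) = -5130$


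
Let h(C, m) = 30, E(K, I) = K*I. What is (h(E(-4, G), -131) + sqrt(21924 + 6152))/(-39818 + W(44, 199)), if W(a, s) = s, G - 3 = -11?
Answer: -30/39619 - 2*sqrt(7019)/39619 ≈ -0.0049865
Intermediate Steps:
G = -8 (G = 3 - 11 = -8)
E(K, I) = I*K
(h(E(-4, G), -131) + sqrt(21924 + 6152))/(-39818 + W(44, 199)) = (30 + sqrt(21924 + 6152))/(-39818 + 199) = (30 + sqrt(28076))/(-39619) = (30 + 2*sqrt(7019))*(-1/39619) = -30/39619 - 2*sqrt(7019)/39619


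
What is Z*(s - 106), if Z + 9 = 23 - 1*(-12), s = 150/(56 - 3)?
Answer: -142168/53 ≈ -2682.4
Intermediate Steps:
s = 150/53 ≈ 2.8302
Z = 26 (Z = -9 + (23 - 1*(-12)) = -9 + (23 + 12) = -9 + 35 = 26)
Z*(s - 106) = 26*(150/53 - 106) = 26*(-5468/53) = -142168/53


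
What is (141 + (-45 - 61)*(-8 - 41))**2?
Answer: 28462225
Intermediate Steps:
(141 + (-45 - 61)*(-8 - 41))**2 = (141 - 106*(-49))**2 = (141 + 5194)**2 = 5335**2 = 28462225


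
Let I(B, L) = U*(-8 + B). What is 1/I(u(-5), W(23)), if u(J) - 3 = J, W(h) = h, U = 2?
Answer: -1/20 ≈ -0.050000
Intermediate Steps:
u(J) = 3 + J
I(B, L) = -16 + 2*B (I(B, L) = 2*(-8 + B) = -16 + 2*B)
1/I(u(-5), W(23)) = 1/(-16 + 2*(3 - 5)) = 1/(-16 + 2*(-2)) = 1/(-16 - 4) = 1/(-20) = -1/20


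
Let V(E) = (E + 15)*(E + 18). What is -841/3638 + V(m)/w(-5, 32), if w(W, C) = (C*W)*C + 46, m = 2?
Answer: -2752077/9229606 ≈ -0.29818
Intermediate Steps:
w(W, C) = 46 + W*C**2 (w(W, C) = W*C**2 + 46 = 46 + W*C**2)
V(E) = (15 + E)*(18 + E)
-841/3638 + V(m)/w(-5, 32) = -841/3638 + (270 + 2**2 + 33*2)/(46 - 5*32**2) = -841*1/3638 + (270 + 4 + 66)/(46 - 5*1024) = -841/3638 + 340/(46 - 5120) = -841/3638 + 340/(-5074) = -841/3638 + 340*(-1/5074) = -841/3638 - 170/2537 = -2752077/9229606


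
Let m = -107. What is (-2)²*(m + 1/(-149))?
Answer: -63776/149 ≈ -428.03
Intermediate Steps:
(-2)²*(m + 1/(-149)) = (-2)²*(-107 + 1/(-149)) = 4*(-107 - 1/149) = 4*(-15944/149) = -63776/149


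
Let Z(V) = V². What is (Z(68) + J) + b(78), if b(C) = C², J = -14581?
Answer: -3873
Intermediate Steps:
(Z(68) + J) + b(78) = (68² - 14581) + 78² = (4624 - 14581) + 6084 = -9957 + 6084 = -3873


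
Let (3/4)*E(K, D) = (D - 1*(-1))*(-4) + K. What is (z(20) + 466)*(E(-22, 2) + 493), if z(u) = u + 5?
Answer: 659413/3 ≈ 2.1980e+5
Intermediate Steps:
E(K, D) = -16/3 - 16*D/3 + 4*K/3 (E(K, D) = 4*((D - 1*(-1))*(-4) + K)/3 = 4*((D + 1)*(-4) + K)/3 = 4*((1 + D)*(-4) + K)/3 = 4*((-4 - 4*D) + K)/3 = 4*(-4 + K - 4*D)/3 = -16/3 - 16*D/3 + 4*K/3)
z(u) = 5 + u
(z(20) + 466)*(E(-22, 2) + 493) = ((5 + 20) + 466)*((-16/3 - 16/3*2 + (4/3)*(-22)) + 493) = (25 + 466)*((-16/3 - 32/3 - 88/3) + 493) = 491*(-136/3 + 493) = 491*(1343/3) = 659413/3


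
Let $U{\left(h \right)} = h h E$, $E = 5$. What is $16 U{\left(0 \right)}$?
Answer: $0$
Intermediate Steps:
$U{\left(h \right)} = 5 h^{2}$ ($U{\left(h \right)} = h h 5 = h^{2} \cdot 5 = 5 h^{2}$)
$16 U{\left(0 \right)} = 16 \cdot 5 \cdot 0^{2} = 16 \cdot 5 \cdot 0 = 16 \cdot 0 = 0$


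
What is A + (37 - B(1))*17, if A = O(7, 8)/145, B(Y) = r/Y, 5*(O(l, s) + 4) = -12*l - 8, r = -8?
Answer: 554513/725 ≈ 764.85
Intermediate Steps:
O(l, s) = -28/5 - 12*l/5 (O(l, s) = -4 + (-12*l - 8)/5 = -4 + (-8 - 12*l)/5 = -4 + (-8/5 - 12*l/5) = -28/5 - 12*l/5)
B(Y) = -8/Y
A = -112/725 (A = (-28/5 - 12/5*7)/145 = (-28/5 - 84/5)*(1/145) = -112/5*1/145 = -112/725 ≈ -0.15448)
A + (37 - B(1))*17 = -112/725 + (37 - (-8)/1)*17 = -112/725 + (37 - (-8))*17 = -112/725 + (37 - 1*(-8))*17 = -112/725 + (37 + 8)*17 = -112/725 + 45*17 = -112/725 + 765 = 554513/725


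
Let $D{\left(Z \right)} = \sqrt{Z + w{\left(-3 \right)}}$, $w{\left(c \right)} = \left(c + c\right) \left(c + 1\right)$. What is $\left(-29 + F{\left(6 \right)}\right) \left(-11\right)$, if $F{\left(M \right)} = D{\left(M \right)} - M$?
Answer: $385 - 33 \sqrt{2} \approx 338.33$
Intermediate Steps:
$w{\left(c \right)} = 2 c \left(1 + c\right)$
$D{\left(Z \right)} = \sqrt{12 + Z}$ ($D{\left(Z \right)} = \sqrt{Z + 2 \left(-3\right) \left(1 - 3\right)} = \sqrt{Z + 2 \left(-3\right) \left(-2\right)} = \sqrt{Z + 12} = \sqrt{12 + Z}$)
$F{\left(M \right)} = \sqrt{12 + M} - M$
$\left(-29 + F{\left(6 \right)}\right) \left(-11\right) = \left(-29 + \left(\sqrt{12 + 6} - 6\right)\right) \left(-11\right) = \left(-29 - \left(6 - \sqrt{18}\right)\right) \left(-11\right) = \left(-29 - \left(6 - 3 \sqrt{2}\right)\right) \left(-11\right) = \left(-35 + 3 \sqrt{2}\right) \left(-11\right) = 385 - 33 \sqrt{2}$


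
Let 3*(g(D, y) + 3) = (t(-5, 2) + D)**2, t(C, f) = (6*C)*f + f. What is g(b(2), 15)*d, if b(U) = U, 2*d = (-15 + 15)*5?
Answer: 0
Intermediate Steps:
d = 0 (d = ((-15 + 15)*5)/2 = (0*5)/2 = (1/2)*0 = 0)
t(C, f) = f + 6*C*f (t(C, f) = 6*C*f + f = f + 6*C*f)
g(D, y) = -3 + (-58 + D)**2/3 (g(D, y) = -3 + (2*(1 + 6*(-5)) + D)**2/3 = -3 + (2*(1 - 30) + D)**2/3 = -3 + (2*(-29) + D)**2/3 = -3 + (-58 + D)**2/3)
g(b(2), 15)*d = (-3 + (-58 + 2)**2/3)*0 = (-3 + (1/3)*(-56)**2)*0 = (-3 + (1/3)*3136)*0 = (-3 + 3136/3)*0 = (3127/3)*0 = 0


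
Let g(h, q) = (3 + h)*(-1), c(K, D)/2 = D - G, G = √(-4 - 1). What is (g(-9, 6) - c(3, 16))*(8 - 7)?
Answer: -26 + 2*I*√5 ≈ -26.0 + 4.4721*I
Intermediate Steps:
G = I*√5 (G = √(-5) = I*√5 ≈ 2.2361*I)
c(K, D) = 2*D - 2*I*√5 (c(K, D) = 2*(D - I*√5) = 2*D - 2*I*√5)
g(h, q) = -3 - h
(g(-9, 6) - c(3, 16))*(8 - 7) = ((-3 - 1*(-9)) - (2*16 - 2*I*√5))*(8 - 7) = ((-3 + 9) - (32 - 2*I*√5))*1 = (6 + (-32 + 2*I*√5))*1 = (-26 + 2*I*√5)*1 = -26 + 2*I*√5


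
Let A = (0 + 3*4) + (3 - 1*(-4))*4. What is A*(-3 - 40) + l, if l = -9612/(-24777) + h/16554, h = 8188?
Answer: -440143918/256029 ≈ -1719.1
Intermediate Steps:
A = 40 (A = (0 + 12) + (3 + 4)*4 = 12 + 7*4 = 12 + 28 = 40)
l = 225962/256029 (l = -9612/(-24777) + 8188/16554 = -9612*(-1/24777) + 8188*(1/16554) = 1068/2753 + 46/93 = 225962/256029 ≈ 0.88256)
A*(-3 - 40) + l = 40*(-3 - 40) + 225962/256029 = 40*(-43) + 225962/256029 = -1720 + 225962/256029 = -440143918/256029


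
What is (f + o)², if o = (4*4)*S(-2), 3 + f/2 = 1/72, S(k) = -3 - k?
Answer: 625681/1296 ≈ 482.78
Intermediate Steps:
f = -215/36 (f = -6 + 2/72 = -6 + 2*(1/72) = -6 + 1/36 = -215/36 ≈ -5.9722)
o = -16 (o = (4*4)*(-3 - 1*(-2)) = 16*(-3 + 2) = 16*(-1) = -16)
(f + o)² = (-215/36 - 16)² = (-791/36)² = 625681/1296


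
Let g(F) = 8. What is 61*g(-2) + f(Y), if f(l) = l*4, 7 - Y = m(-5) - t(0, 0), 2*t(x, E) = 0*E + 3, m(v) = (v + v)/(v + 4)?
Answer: 482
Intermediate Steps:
m(v) = 2*v/(4 + v) (m(v) = (2*v)/(4 + v) = 2*v/(4 + v))
t(x, E) = 3/2 (t(x, E) = (0*E + 3)/2 = (0 + 3)/2 = (1/2)*3 = 3/2)
Y = -3/2 (Y = 7 - (2*(-5)/(4 - 5) - 1*3/2) = 7 - (2*(-5)/(-1) - 3/2) = 7 - (2*(-5)*(-1) - 3/2) = 7 - (10 - 3/2) = 7 - 1*17/2 = 7 - 17/2 = -3/2 ≈ -1.5000)
f(l) = 4*l
61*g(-2) + f(Y) = 61*8 + 4*(-3/2) = 488 - 6 = 482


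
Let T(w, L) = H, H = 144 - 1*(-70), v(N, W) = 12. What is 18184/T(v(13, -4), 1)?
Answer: 9092/107 ≈ 84.972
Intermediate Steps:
H = 214 (H = 144 + 70 = 214)
T(w, L) = 214
18184/T(v(13, -4), 1) = 18184/214 = 18184*(1/214) = 9092/107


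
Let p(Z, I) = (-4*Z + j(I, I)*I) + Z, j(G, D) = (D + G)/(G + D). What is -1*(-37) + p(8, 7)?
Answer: 20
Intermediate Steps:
j(G, D) = 1 (j(G, D) = (D + G)/(D + G) = 1)
p(Z, I) = I - 3*Z (p(Z, I) = (-4*Z + 1*I) + Z = (-4*Z + I) + Z = (I - 4*Z) + Z = I - 3*Z)
-1*(-37) + p(8, 7) = -1*(-37) + (7 - 3*8) = 37 + (7 - 24) = 37 - 17 = 20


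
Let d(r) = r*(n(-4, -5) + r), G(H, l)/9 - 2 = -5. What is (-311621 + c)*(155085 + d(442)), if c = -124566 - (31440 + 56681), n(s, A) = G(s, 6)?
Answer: -177486122620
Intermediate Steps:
G(H, l) = -27 (G(H, l) = 18 + 9*(-5) = 18 - 45 = -27)
n(s, A) = -27
c = -212687 (c = -124566 - 1*88121 = -124566 - 88121 = -212687)
d(r) = r*(-27 + r)
(-311621 + c)*(155085 + d(442)) = (-311621 - 212687)*(155085 + 442*(-27 + 442)) = -524308*(155085 + 442*415) = -524308*(155085 + 183430) = -524308*338515 = -177486122620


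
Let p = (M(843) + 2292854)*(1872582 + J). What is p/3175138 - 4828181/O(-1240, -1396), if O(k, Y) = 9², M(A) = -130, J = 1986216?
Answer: 350644860340967/128593089 ≈ 2.7268e+6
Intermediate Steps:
O(k, Y) = 81
p = 8847158785752 (p = (-130 + 2292854)*(1872582 + 1986216) = 2292724*3858798 = 8847158785752)
p/3175138 - 4828181/O(-1240, -1396) = 8847158785752/3175138 - 4828181/81 = 8847158785752*(1/3175138) - 4828181*1/81 = 4423579392876/1587569 - 4828181/81 = 350644860340967/128593089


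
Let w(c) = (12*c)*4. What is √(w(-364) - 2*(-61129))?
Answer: 11*√866 ≈ 323.71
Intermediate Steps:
w(c) = 48*c
√(w(-364) - 2*(-61129)) = √(48*(-364) - 2*(-61129)) = √(-17472 + 122258) = √104786 = 11*√866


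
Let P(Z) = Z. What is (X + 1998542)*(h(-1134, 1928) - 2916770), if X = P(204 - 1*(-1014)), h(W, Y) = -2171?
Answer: -5837181454160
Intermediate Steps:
X = 1218 (X = 204 - 1*(-1014) = 204 + 1014 = 1218)
(X + 1998542)*(h(-1134, 1928) - 2916770) = (1218 + 1998542)*(-2171 - 2916770) = 1999760*(-2918941) = -5837181454160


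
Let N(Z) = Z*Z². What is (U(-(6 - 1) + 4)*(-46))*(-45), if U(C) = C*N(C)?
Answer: 2070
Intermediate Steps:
N(Z) = Z³
U(C) = C⁴ (U(C) = C*C³ = C⁴)
(U(-(6 - 1) + 4)*(-46))*(-45) = ((-(6 - 1) + 4)⁴*(-46))*(-45) = ((-1*5 + 4)⁴*(-46))*(-45) = ((-5 + 4)⁴*(-46))*(-45) = ((-1)⁴*(-46))*(-45) = (1*(-46))*(-45) = -46*(-45) = 2070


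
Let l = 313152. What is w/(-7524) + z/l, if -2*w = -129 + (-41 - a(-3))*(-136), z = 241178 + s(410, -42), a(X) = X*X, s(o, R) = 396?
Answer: 119255053/98173152 ≈ 1.2147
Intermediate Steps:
a(X) = X**2
z = 241574 (z = 241178 + 396 = 241574)
w = -6671/2 (w = -(-129 + (-41 - 1*(-3)**2)*(-136))/2 = -(-129 + (-41 - 1*9)*(-136))/2 = -(-129 + (-41 - 9)*(-136))/2 = -(-129 - 50*(-136))/2 = -(-129 + 6800)/2 = -1/2*6671 = -6671/2 ≈ -3335.5)
w/(-7524) + z/l = -6671/2/(-7524) + 241574/313152 = -6671/2*(-1/7524) + 241574*(1/313152) = 6671/15048 + 120787/156576 = 119255053/98173152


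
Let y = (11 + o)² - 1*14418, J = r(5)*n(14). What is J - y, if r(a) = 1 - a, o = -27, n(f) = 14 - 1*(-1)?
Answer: 14102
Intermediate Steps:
n(f) = 15 (n(f) = 14 + 1 = 15)
J = -60 (J = (1 - 1*5)*15 = (1 - 5)*15 = -4*15 = -60)
y = -14162 (y = (11 - 27)² - 1*14418 = (-16)² - 14418 = 256 - 14418 = -14162)
J - y = -60 - 1*(-14162) = -60 + 14162 = 14102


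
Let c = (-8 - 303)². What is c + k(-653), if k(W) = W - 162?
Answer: 95906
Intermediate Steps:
k(W) = -162 + W
c = 96721 (c = (-311)² = 96721)
c + k(-653) = 96721 + (-162 - 653) = 96721 - 815 = 95906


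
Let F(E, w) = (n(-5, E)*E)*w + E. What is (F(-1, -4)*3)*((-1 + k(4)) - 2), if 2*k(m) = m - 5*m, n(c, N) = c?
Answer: 693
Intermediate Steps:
k(m) = -2*m (k(m) = (m - 5*m)/2 = (-4*m)/2 = -2*m)
F(E, w) = E - 5*E*w (F(E, w) = (-5*E)*w + E = -5*E*w + E = E - 5*E*w)
(F(-1, -4)*3)*((-1 + k(4)) - 2) = (-(1 - 5*(-4))*3)*((-1 - 2*4) - 2) = (-(1 + 20)*3)*((-1 - 8) - 2) = (-1*21*3)*(-9 - 2) = -21*3*(-11) = -63*(-11) = 693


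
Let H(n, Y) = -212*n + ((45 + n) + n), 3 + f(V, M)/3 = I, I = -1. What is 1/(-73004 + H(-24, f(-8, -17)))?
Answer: -1/67919 ≈ -1.4723e-5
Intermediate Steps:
f(V, M) = -12 (f(V, M) = -9 + 3*(-1) = -9 - 3 = -12)
H(n, Y) = 45 - 210*n (H(n, Y) = -212*n + (45 + 2*n) = 45 - 210*n)
1/(-73004 + H(-24, f(-8, -17))) = 1/(-73004 + (45 - 210*(-24))) = 1/(-73004 + (45 + 5040)) = 1/(-73004 + 5085) = 1/(-67919) = -1/67919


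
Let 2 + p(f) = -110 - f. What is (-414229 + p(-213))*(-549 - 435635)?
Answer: 180636007552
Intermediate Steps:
p(f) = -112 - f (p(f) = -2 + (-110 - f) = -112 - f)
(-414229 + p(-213))*(-549 - 435635) = (-414229 + (-112 - 1*(-213)))*(-549 - 435635) = (-414229 + (-112 + 213))*(-436184) = (-414229 + 101)*(-436184) = -414128*(-436184) = 180636007552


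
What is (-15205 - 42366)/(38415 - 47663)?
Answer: 57571/9248 ≈ 6.2252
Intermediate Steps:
(-15205 - 42366)/(38415 - 47663) = -57571/(-9248) = -57571*(-1/9248) = 57571/9248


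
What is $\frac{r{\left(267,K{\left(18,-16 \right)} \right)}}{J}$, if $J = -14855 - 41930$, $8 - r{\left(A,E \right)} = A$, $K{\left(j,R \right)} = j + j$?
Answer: $\frac{259}{56785} \approx 0.0045611$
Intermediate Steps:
$K{\left(j,R \right)} = 2 j$
$r{\left(A,E \right)} = 8 - A$
$J = -56785$ ($J = -14855 - 41930 = -56785$)
$\frac{r{\left(267,K{\left(18,-16 \right)} \right)}}{J} = \frac{8 - 267}{-56785} = \left(8 - 267\right) \left(- \frac{1}{56785}\right) = \left(-259\right) \left(- \frac{1}{56785}\right) = \frac{259}{56785}$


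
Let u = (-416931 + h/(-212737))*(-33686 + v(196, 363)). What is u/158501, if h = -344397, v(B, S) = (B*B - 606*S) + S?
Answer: 19059505661088750/33719027237 ≈ 5.6525e+5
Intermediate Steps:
v(B, S) = B² - 605*S (v(B, S) = (B² - 606*S) + S = B² - 605*S)
u = 19059505661088750/212737 (u = (-416931 - 344397/(-212737))*(-33686 + (196² - 605*363)) = (-416931 - 344397*(-1/212737))*(-33686 + (38416 - 219615)) = (-416931 + 344397/212737)*(-33686 - 181199) = -88696305750/212737*(-214885) = 19059505661088750/212737 ≈ 8.9592e+10)
u/158501 = (19059505661088750/212737)/158501 = (19059505661088750/212737)*(1/158501) = 19059505661088750/33719027237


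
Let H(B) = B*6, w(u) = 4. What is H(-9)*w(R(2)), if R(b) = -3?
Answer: -216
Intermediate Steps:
H(B) = 6*B
H(-9)*w(R(2)) = (6*(-9))*4 = -54*4 = -216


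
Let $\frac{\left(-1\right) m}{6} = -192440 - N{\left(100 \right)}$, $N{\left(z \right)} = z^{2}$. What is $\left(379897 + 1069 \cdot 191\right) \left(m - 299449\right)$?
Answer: $534541098516$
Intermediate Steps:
$m = 1214640$ ($m = - 6 \left(-192440 - 100^{2}\right) = - 6 \left(-192440 - 10000\right) = \left(-6\right) \left(-202440\right) = 1214640$)
$\left(379897 + 1069 \cdot 191\right) \left(m - 299449\right) = \left(379897 + 1069 \cdot 191\right) \left(1214640 - 299449\right) = \left(379897 + 204179\right) 915191 = 584076 \cdot 915191 = 534541098516$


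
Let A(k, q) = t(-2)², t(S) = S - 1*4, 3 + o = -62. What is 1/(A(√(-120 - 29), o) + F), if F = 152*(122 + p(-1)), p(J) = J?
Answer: 1/18428 ≈ 5.4265e-5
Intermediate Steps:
o = -65 (o = -3 - 62 = -65)
t(S) = -4 + S (t(S) = S - 4 = -4 + S)
F = 18392 (F = 152*(122 - 1) = 152*121 = 18392)
A(k, q) = 36 (A(k, q) = (-4 - 2)² = (-6)² = 36)
1/(A(√(-120 - 29), o) + F) = 1/(36 + 18392) = 1/18428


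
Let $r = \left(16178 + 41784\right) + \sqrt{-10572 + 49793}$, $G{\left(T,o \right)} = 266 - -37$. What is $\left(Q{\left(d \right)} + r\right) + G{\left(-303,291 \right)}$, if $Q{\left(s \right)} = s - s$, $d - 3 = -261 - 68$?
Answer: $58265 + \sqrt{39221} \approx 58463.0$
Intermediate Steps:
$G{\left(T,o \right)} = 303$ ($G{\left(T,o \right)} = 266 + 37 = 303$)
$d = -326$ ($d = 3 - 329 = -326$)
$r = 57962 + \sqrt{39221} \approx 58160.0$
$Q{\left(s \right)} = 0$
$\left(Q{\left(d \right)} + r\right) + G{\left(-303,291 \right)} = \left(0 + \left(57962 + \sqrt{39221}\right)\right) + 303 = \left(57962 + \sqrt{39221}\right) + 303 = 58265 + \sqrt{39221}$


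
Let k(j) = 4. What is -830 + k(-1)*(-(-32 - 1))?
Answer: -698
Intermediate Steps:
-830 + k(-1)*(-(-32 - 1)) = -830 + 4*(-(-32 - 1)) = -830 + 4*(-1*(-33)) = -830 + 4*33 = -830 + 132 = -698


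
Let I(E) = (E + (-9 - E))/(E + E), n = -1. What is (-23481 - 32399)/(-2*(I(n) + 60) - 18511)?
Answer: 1397/466 ≈ 2.9979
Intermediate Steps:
I(E) = -9/(2*E) (I(E) = -9*1/(2*E) = -9/(2*E))
(-23481 - 32399)/(-2*(I(n) + 60) - 18511) = (-23481 - 32399)/(-2*(-9/2/(-1) + 60) - 18511) = -55880/(-2*(-9/2*(-1) + 60) - 18511) = -55880/(-2*(9/2 + 60) - 18511) = -55880/(-2*129/2 - 18511) = -55880/(-129 - 18511) = -55880/(-18640) = -55880*(-1/18640) = 1397/466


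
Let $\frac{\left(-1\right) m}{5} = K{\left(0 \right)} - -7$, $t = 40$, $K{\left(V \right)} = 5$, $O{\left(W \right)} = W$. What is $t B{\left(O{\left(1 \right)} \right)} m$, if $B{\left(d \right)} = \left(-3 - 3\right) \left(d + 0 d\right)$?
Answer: $14400$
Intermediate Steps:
$B{\left(d \right)} = - 6 d$ ($B{\left(d \right)} = - 6 \left(d + 0\right) = - 6 d$)
$m = -60$ ($m = - 5 \left(5 - -7\right) = - 5 \left(5 + 7\right) = \left(-5\right) 12 = -60$)
$t B{\left(O{\left(1 \right)} \right)} m = 40 \left(\left(-6\right) 1\right) \left(-60\right) = 40 \left(-6\right) \left(-60\right) = \left(-240\right) \left(-60\right) = 14400$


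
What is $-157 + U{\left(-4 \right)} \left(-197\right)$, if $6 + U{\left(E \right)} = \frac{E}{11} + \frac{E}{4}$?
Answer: $\frac{14230}{11} \approx 1293.6$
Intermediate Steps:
$U{\left(E \right)} = -6 + \frac{15 E}{44}$ ($U{\left(E \right)} = -6 + \left(\frac{E}{11} + \frac{E}{4}\right) = -6 + \frac{15 E}{44}$)
$-157 + U{\left(-4 \right)} \left(-197\right) = -157 + \left(-6 + \frac{15}{44} \left(-4\right)\right) \left(-197\right) = -157 + \left(-6 - \frac{15}{11}\right) \left(-197\right) = -157 - - \frac{15957}{11} = -157 + \frac{15957}{11} = \frac{14230}{11}$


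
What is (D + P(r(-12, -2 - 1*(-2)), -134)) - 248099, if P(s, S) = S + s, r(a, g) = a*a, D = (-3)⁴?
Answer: -248008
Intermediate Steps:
D = 81
r(a, g) = a²
(D + P(r(-12, -2 - 1*(-2)), -134)) - 248099 = (81 + (-134 + (-12)²)) - 248099 = (81 + (-134 + 144)) - 248099 = (81 + 10) - 248099 = 91 - 248099 = -248008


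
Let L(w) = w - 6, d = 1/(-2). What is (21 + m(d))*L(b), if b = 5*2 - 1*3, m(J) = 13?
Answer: 34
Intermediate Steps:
d = -1/2 ≈ -0.50000
b = 7 (b = 10 - 3 = 7)
L(w) = -6 + w
(21 + m(d))*L(b) = (21 + 13)*(-6 + 7) = 34*1 = 34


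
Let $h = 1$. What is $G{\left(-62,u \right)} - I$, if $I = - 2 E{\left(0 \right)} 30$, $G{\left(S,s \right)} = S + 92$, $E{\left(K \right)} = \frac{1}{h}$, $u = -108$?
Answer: $90$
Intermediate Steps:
$E{\left(K \right)} = 1$ ($E{\left(K \right)} = 1^{-1} = 1$)
$G{\left(S,s \right)} = 92 + S$
$I = -60$ ($I = \left(-2\right) 1 \cdot 30 = \left(-2\right) 30 = -60$)
$G{\left(-62,u \right)} - I = \left(92 - 62\right) - -60 = 30 + 60 = 90$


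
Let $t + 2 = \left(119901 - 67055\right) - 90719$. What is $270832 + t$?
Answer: $232957$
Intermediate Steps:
$t = -37875$ ($t = -2 + \left(\left(119901 - 67055\right) - 90719\right) = -2 + \left(52846 - 90719\right) = -2 - 37873 = -37875$)
$270832 + t = 270832 - 37875 = 232957$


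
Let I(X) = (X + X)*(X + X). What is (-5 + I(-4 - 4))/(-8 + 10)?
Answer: 251/2 ≈ 125.50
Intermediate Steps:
I(X) = 4*X² (I(X) = (2*X)*(2*X) = 4*X²)
(-5 + I(-4 - 4))/(-8 + 10) = (-5 + 4*(-4 - 4)²)/(-8 + 10) = (-5 + 4*(-8)²)/2 = (-5 + 4*64)*(½) = (-5 + 256)*(½) = 251*(½) = 251/2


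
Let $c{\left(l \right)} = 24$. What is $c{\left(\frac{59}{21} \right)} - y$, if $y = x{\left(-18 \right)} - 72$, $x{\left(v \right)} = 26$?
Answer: $70$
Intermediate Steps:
$y = -46$ ($y = 26 - 72 = -46$)
$c{\left(\frac{59}{21} \right)} - y = 24 - -46 = 24 + 46 = 70$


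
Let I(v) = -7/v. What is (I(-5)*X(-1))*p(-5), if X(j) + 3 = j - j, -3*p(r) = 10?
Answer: 14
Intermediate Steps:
p(r) = -10/3 (p(r) = -⅓*10 = -10/3)
X(j) = -3 (X(j) = -3 + (j - j) = -3 + 0 = -3)
(I(-5)*X(-1))*p(-5) = (-7/(-5)*(-3))*(-10/3) = (-7*(-⅕)*(-3))*(-10/3) = ((7/5)*(-3))*(-10/3) = -21/5*(-10/3) = 14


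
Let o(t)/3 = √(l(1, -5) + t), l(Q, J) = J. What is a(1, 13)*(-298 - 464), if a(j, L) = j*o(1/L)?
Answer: -18288*I*√13/13 ≈ -5072.2*I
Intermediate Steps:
o(t) = 3*√(-5 + t)
a(j, L) = 3*j*√(-5 + 1/L) (a(j, L) = j*(3*√(-5 + 1/L)) = 3*j*√(-5 + 1/L))
a(1, 13)*(-298 - 464) = (3*1*√(-5 + 1/13))*(-298 - 464) = (3*1*√(-5 + 1/13))*(-762) = (3*1*√(-64/13))*(-762) = (3*1*(8*I*√13/13))*(-762) = (24*I*√13/13)*(-762) = -18288*I*√13/13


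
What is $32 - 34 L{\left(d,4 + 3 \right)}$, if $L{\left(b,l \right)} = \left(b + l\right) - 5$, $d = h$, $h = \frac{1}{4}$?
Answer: $- \frac{89}{2} \approx -44.5$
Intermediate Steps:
$h = \frac{1}{4} \approx 0.25$
$d = \frac{1}{4} \approx 0.25$
$L{\left(b,l \right)} = -5 + b + l$
$32 - 34 L{\left(d,4 + 3 \right)} = 32 - 34 \left(-5 + \frac{1}{4} + \left(4 + 3\right)\right) = 32 - 34 \left(-5 + \frac{1}{4} + 7\right) = 32 - 34 \cdot \frac{9}{4} = 32 - \frac{153}{2} = - \frac{89}{2}$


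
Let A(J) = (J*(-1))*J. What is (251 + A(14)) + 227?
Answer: 282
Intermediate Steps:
A(J) = -J**2 (A(J) = (-J)*J = -J**2)
(251 + A(14)) + 227 = (251 - 1*14**2) + 227 = (251 - 1*196) + 227 = (251 - 196) + 227 = 55 + 227 = 282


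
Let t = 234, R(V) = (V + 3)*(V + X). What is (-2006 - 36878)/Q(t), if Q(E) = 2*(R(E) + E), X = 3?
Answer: -19442/56403 ≈ -0.34470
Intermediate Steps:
R(V) = (3 + V)**2 (R(V) = (V + 3)*(V + 3) = (3 + V)*(3 + V) = (3 + V)**2)
Q(E) = 18 + 2*E**2 + 14*E (Q(E) = 2*((9 + E**2 + 6*E) + E) = 2*(9 + E**2 + 7*E) = 18 + 2*E**2 + 14*E)
(-2006 - 36878)/Q(t) = (-2006 - 36878)/(18 + 2*234**2 + 14*234) = -38884/(18 + 2*54756 + 3276) = -38884/(18 + 109512 + 3276) = -38884/112806 = -38884*1/112806 = -19442/56403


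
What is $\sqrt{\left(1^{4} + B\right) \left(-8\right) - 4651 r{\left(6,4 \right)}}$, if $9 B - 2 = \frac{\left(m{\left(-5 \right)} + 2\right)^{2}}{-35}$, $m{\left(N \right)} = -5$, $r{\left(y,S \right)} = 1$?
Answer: $\frac{i \sqrt{51382555}}{105} \approx 68.268 i$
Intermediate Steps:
$B = \frac{61}{315}$ ($B = \frac{2}{9} + \frac{\left(-5 + 2\right)^{2} \frac{1}{-35}}{9} = \frac{2}{9} + \frac{\left(-3\right)^{2} \left(- \frac{1}{35}\right)}{9} = \frac{2}{9} + \frac{9 \left(- \frac{1}{35}\right)}{9} = \frac{2}{9} + \frac{1}{9} \left(- \frac{9}{35}\right) = \frac{2}{9} - \frac{1}{35} = \frac{61}{315} \approx 0.19365$)
$\sqrt{\left(1^{4} + B\right) \left(-8\right) - 4651 r{\left(6,4 \right)}} = \sqrt{\left(1^{4} + \frac{61}{315}\right) \left(-8\right) - 4651} = \sqrt{\left(1 + \frac{61}{315}\right) \left(-8\right) - 4651} = \sqrt{\frac{376}{315} \left(-8\right) - 4651} = \sqrt{- \frac{3008}{315} - 4651} = \sqrt{- \frac{1468073}{315}} = \frac{i \sqrt{51382555}}{105}$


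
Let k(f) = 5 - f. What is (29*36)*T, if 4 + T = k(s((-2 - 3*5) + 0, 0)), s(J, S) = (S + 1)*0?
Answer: 1044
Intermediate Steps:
s(J, S) = 0 (s(J, S) = (1 + S)*0 = 0)
T = 1 (T = -4 + (5 - 1*0) = -4 + (5 + 0) = -4 + 5 = 1)
(29*36)*T = (29*36)*1 = 1044*1 = 1044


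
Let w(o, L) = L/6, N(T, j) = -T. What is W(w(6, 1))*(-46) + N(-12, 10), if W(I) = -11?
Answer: 518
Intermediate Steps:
w(o, L) = L/6 (w(o, L) = L*(⅙) = L/6)
W(w(6, 1))*(-46) + N(-12, 10) = -11*(-46) - 1*(-12) = 506 + 12 = 518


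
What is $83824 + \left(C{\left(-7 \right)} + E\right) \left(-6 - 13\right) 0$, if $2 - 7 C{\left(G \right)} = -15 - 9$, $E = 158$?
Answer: $83824$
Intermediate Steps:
$C{\left(G \right)} = \frac{26}{7}$ ($C{\left(G \right)} = \frac{2}{7} - \frac{-15 - 9}{7} = \frac{2}{7} - - \frac{24}{7} = \frac{2}{7} + \frac{24}{7} = \frac{26}{7}$)
$83824 + \left(C{\left(-7 \right)} + E\right) \left(-6 - 13\right) 0 = 83824 + \left(\frac{26}{7} + 158\right) \left(-6 - 13\right) 0 = 83824 + \frac{1132 \left(\left(-19\right) 0\right)}{7} = 83824 + \frac{1132}{7} \cdot 0 = 83824 + 0 = 83824$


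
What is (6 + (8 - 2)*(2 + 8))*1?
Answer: 66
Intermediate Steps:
(6 + (8 - 2)*(2 + 8))*1 = (6 + 6*10)*1 = (6 + 60)*1 = 66*1 = 66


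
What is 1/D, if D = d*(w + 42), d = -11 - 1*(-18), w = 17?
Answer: 1/413 ≈ 0.0024213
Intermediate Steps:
d = 7 (d = -11 + 18 = 7)
D = 413 (D = 7*(17 + 42) = 7*59 = 413)
1/D = 1/413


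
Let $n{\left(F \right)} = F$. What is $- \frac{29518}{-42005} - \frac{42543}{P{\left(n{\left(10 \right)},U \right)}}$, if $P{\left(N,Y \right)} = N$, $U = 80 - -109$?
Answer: $- \frac{357344707}{84010} \approx -4253.6$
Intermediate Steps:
$U = 189$ ($U = 80 + 109 = 189$)
$- \frac{29518}{-42005} - \frac{42543}{P{\left(n{\left(10 \right)},U \right)}} = - \frac{29518}{-42005} - \frac{42543}{10} = \left(-29518\right) \left(- \frac{1}{42005}\right) - \frac{42543}{10} = \frac{29518}{42005} - \frac{42543}{10} = - \frac{357344707}{84010}$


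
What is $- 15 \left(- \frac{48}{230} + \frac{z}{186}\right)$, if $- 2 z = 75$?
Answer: $\frac{17553}{2852} \approx 6.1546$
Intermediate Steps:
$z = - \frac{75}{2}$ ($z = \left(- \frac{1}{2}\right) 75 = - \frac{75}{2} \approx -37.5$)
$- 15 \left(- \frac{48}{230} + \frac{z}{186}\right) = - 15 \left(- \frac{48}{230} - \frac{75}{2 \cdot 186}\right) = - 15 \left(\left(-48\right) \frac{1}{230} - \frac{25}{124}\right) = - 15 \left(- \frac{24}{115} - \frac{25}{124}\right) = \left(-15\right) \left(- \frac{5851}{14260}\right) = \frac{17553}{2852}$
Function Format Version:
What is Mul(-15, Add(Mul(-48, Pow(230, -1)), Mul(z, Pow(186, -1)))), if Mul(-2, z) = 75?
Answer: Rational(17553, 2852) ≈ 6.1546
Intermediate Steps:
z = Rational(-75, 2) (z = Mul(Rational(-1, 2), 75) = Rational(-75, 2) ≈ -37.500)
Mul(-15, Add(Mul(-48, Pow(230, -1)), Mul(z, Pow(186, -1)))) = Mul(-15, Add(Mul(-48, Pow(230, -1)), Mul(Rational(-75, 2), Pow(186, -1)))) = Mul(-15, Add(Mul(-48, Rational(1, 230)), Mul(Rational(-75, 2), Rational(1, 186)))) = Mul(-15, Add(Rational(-24, 115), Rational(-25, 124))) = Mul(-15, Rational(-5851, 14260)) = Rational(17553, 2852)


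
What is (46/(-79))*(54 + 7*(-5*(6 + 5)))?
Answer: 15226/79 ≈ 192.73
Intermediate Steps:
(46/(-79))*(54 + 7*(-5*(6 + 5))) = (46*(-1/79))*(54 + 7*(-5*11)) = -46*(54 + 7*(-55))/79 = -46*(54 - 385)/79 = -46/79*(-331) = 15226/79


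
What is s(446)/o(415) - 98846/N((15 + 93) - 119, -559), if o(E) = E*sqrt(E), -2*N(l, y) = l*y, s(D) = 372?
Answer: 17972/559 + 372*sqrt(415)/172225 ≈ 32.194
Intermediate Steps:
N(l, y) = -l*y/2
o(E) = E**(3/2)
s(446)/o(415) - 98846/N((15 + 93) - 119, -559) = 372/(415**(3/2)) - 98846*2/(559*((15 + 93) - 119)) = 372/((415*sqrt(415))) - 98846*2/(559*(108 - 119)) = 372*(sqrt(415)/172225) - 98846/((-1/2*(-11)*(-559))) = 372*sqrt(415)/172225 - 98846/(-6149/2) = 372*sqrt(415)/172225 - 98846*(-2/6149) = 372*sqrt(415)/172225 + 17972/559 = 17972/559 + 372*sqrt(415)/172225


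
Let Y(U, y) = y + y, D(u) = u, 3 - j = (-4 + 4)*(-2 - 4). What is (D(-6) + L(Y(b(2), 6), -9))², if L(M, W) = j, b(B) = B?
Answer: 9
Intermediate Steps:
j = 3 (j = 3 - (-4 + 4)*(-2 - 4) = 3 - 0*(-6) = 3 - 1*0 = 3 + 0 = 3)
Y(U, y) = 2*y
L(M, W) = 3
(D(-6) + L(Y(b(2), 6), -9))² = (-6 + 3)² = (-3)² = 9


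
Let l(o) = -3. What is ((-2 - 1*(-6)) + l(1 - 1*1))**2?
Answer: 1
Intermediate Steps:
((-2 - 1*(-6)) + l(1 - 1*1))**2 = ((-2 - 1*(-6)) - 3)**2 = ((-2 + 6) - 3)**2 = (4 - 3)**2 = 1**2 = 1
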